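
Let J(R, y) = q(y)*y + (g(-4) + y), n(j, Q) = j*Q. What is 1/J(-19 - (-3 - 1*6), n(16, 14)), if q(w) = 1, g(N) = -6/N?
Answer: 2/899 ≈ 0.0022247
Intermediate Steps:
n(j, Q) = Q*j
J(R, y) = 3/2 + 2*y (J(R, y) = 1*y + (-6/(-4) + y) = y + (-6*(-¼) + y) = y + (3/2 + y) = 3/2 + 2*y)
1/J(-19 - (-3 - 1*6), n(16, 14)) = 1/(3/2 + 2*(14*16)) = 1/(3/2 + 2*224) = 1/(3/2 + 448) = 1/(899/2) = 2/899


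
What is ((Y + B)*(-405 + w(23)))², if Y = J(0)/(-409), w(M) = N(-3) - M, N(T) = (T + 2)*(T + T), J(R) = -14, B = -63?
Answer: 118108337830756/167281 ≈ 7.0605e+8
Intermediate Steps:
N(T) = 2*T*(2 + T) (N(T) = (2 + T)*(2*T) = 2*T*(2 + T))
w(M) = 6 - M (w(M) = 2*(-3)*(2 - 3) - M = 2*(-3)*(-1) - M = 6 - M)
Y = 14/409 (Y = -14/(-409) = -14*(-1/409) = 14/409 ≈ 0.034230)
((Y + B)*(-405 + w(23)))² = ((14/409 - 63)*(-405 + (6 - 1*23)))² = (-25753*(-405 + (6 - 23))/409)² = (-25753*(-405 - 17)/409)² = (-25753/409*(-422))² = (10867766/409)² = 118108337830756/167281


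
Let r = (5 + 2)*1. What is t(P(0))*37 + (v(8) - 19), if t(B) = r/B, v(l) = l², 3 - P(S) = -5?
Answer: 619/8 ≈ 77.375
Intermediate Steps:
r = 7 (r = 7*1 = 7)
P(S) = 8 (P(S) = 3 - 1*(-5) = 3 + 5 = 8)
t(B) = 7/B
t(P(0))*37 + (v(8) - 19) = (7/8)*37 + (8² - 19) = (7*(⅛))*37 + (64 - 19) = (7/8)*37 + 45 = 259/8 + 45 = 619/8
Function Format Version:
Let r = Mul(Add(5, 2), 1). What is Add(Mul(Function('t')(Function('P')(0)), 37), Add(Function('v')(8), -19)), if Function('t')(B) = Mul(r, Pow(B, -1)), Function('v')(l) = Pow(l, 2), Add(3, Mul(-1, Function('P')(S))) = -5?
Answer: Rational(619, 8) ≈ 77.375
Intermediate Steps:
r = 7 (r = Mul(7, 1) = 7)
Function('P')(S) = 8 (Function('P')(S) = Add(3, Mul(-1, -5)) = Add(3, 5) = 8)
Function('t')(B) = Mul(7, Pow(B, -1))
Add(Mul(Function('t')(Function('P')(0)), 37), Add(Function('v')(8), -19)) = Add(Mul(Mul(7, Pow(8, -1)), 37), Add(Pow(8, 2), -19)) = Add(Mul(Mul(7, Rational(1, 8)), 37), Add(64, -19)) = Add(Mul(Rational(7, 8), 37), 45) = Add(Rational(259, 8), 45) = Rational(619, 8)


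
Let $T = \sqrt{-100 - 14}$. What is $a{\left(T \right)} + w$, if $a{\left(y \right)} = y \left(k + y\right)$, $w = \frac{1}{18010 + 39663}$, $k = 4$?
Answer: $- \frac{6574721}{57673} + 4 i \sqrt{114} \approx -114.0 + 42.708 i$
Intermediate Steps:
$T = i \sqrt{114}$ ($T = \sqrt{-114} = i \sqrt{114} \approx 10.677 i$)
$w = \frac{1}{57673} \approx 1.7339 \cdot 10^{-5}$
$a{\left(y \right)} = y \left(4 + y\right)$
$a{\left(T \right)} + w = i \sqrt{114} \left(4 + i \sqrt{114}\right) + \frac{1}{57673} = \frac{1}{57673} + i \sqrt{114} \left(4 + i \sqrt{114}\right)$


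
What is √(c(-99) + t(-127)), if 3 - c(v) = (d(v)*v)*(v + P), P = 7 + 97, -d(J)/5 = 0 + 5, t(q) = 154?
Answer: I*√12218 ≈ 110.54*I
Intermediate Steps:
d(J) = -25 (d(J) = -5*(0 + 5) = -5*5 = -25)
P = 104
c(v) = 3 + 25*v*(104 + v) (c(v) = 3 - (-25*v)*(v + 104) = 3 - (-25*v)*(104 + v) = 3 - (-25)*v*(104 + v) = 3 + 25*v*(104 + v))
√(c(-99) + t(-127)) = √((3 + 25*(-99)² + 2600*(-99)) + 154) = √((3 + 25*9801 - 257400) + 154) = √((3 + 245025 - 257400) + 154) = √(-12372 + 154) = √(-12218) = I*√12218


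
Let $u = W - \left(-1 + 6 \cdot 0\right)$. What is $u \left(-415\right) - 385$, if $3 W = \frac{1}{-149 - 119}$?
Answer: $- \frac{642785}{804} \approx -799.48$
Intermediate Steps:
$W = - \frac{1}{804}$ ($W = \frac{1}{3 \left(-149 - 119\right)} = \frac{1}{3 \left(-268\right)} = \frac{1}{3} \left(- \frac{1}{268}\right) = - \frac{1}{804} \approx -0.0012438$)
$u = \frac{803}{804}$ ($u = - \frac{1}{804} - \left(-1 + 6 \cdot 0\right) = - \frac{1}{804} - \left(-1 + 0\right) = - \frac{1}{804} - -1 = - \frac{1}{804} + 1 = \frac{803}{804} \approx 0.99876$)
$u \left(-415\right) - 385 = \frac{803}{804} \left(-415\right) - 385 = - \frac{333245}{804} - 385 = - \frac{642785}{804}$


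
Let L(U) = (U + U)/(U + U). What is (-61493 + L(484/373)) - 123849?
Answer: -185341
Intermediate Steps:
L(U) = 1 (L(U) = (2*U)/((2*U)) = (2*U)*(1/(2*U)) = 1)
(-61493 + L(484/373)) - 123849 = (-61493 + 1) - 123849 = -61492 - 123849 = -185341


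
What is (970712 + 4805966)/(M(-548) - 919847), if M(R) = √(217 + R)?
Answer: -2656829964133/423059251870 - 2888339*I*√331/423059251870 ≈ -6.28 - 0.00012421*I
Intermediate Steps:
(970712 + 4805966)/(M(-548) - 919847) = (970712 + 4805966)/(√(217 - 548) - 919847) = 5776678/(√(-331) - 919847) = 5776678/(I*√331 - 919847) = 5776678/(-919847 + I*√331)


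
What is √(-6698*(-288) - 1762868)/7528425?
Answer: 2*√41539/7528425 ≈ 5.4144e-5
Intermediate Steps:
√(-6698*(-288) - 1762868)/7528425 = √(1929024 - 1762868)*(1/7528425) = √166156*(1/7528425) = (2*√41539)*(1/7528425) = 2*√41539/7528425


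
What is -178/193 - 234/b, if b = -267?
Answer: -788/17177 ≈ -0.045875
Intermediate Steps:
-178/193 - 234/b = -178/193 - 234/(-267) = -178*1/193 - 234*(-1/267) = -178/193 + 78/89 = -788/17177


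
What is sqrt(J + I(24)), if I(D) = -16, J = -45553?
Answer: I*sqrt(45569) ≈ 213.47*I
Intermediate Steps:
sqrt(J + I(24)) = sqrt(-45553 - 16) = sqrt(-45569) = I*sqrt(45569)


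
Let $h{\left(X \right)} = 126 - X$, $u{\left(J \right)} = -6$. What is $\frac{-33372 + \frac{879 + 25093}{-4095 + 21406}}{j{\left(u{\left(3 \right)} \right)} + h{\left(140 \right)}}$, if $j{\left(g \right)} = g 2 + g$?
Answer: $\frac{36104795}{34622} \approx 1042.8$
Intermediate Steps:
$j{\left(g \right)} = 3 g$ ($j{\left(g \right)} = 2 g + g = 3 g$)
$\frac{-33372 + \frac{879 + 25093}{-4095 + 21406}}{j{\left(u{\left(3 \right)} \right)} + h{\left(140 \right)}} = \frac{-33372 + \frac{879 + 25093}{-4095 + 21406}}{3 \left(-6\right) + \left(126 - 140\right)} = \frac{-33372 + \frac{25972}{17311}}{-18 + \left(126 - 140\right)} = \frac{-33372 + 25972 \cdot \frac{1}{17311}}{-18 - 14} = \frac{-33372 + \frac{25972}{17311}}{-32} = \left(- \frac{577676720}{17311}\right) \left(- \frac{1}{32}\right) = \frac{36104795}{34622}$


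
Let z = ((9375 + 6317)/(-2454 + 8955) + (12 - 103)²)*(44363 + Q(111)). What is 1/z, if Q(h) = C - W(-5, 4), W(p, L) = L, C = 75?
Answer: 6501/2392791917282 ≈ 2.7169e-9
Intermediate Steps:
Q(h) = 71 (Q(h) = 75 - 1*4 = 75 - 4 = 71)
z = 2392791917282/6501 (z = ((9375 + 6317)/(-2454 + 8955) + (12 - 103)²)*(44363 + 71) = (15692/6501 + (-91)²)*44434 = (15692*(1/6501) + 8281)*44434 = (15692/6501 + 8281)*44434 = (53850473/6501)*44434 = 2392791917282/6501 ≈ 3.6807e+8)
1/z = 1/(2392791917282/6501) = 6501/2392791917282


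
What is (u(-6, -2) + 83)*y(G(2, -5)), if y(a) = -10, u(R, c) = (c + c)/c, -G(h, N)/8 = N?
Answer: -850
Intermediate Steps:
G(h, N) = -8*N
u(R, c) = 2 (u(R, c) = (2*c)/c = 2)
(u(-6, -2) + 83)*y(G(2, -5)) = (2 + 83)*(-10) = 85*(-10) = -850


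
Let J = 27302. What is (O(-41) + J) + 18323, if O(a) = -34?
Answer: 45591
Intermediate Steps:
(O(-41) + J) + 18323 = (-34 + 27302) + 18323 = 27268 + 18323 = 45591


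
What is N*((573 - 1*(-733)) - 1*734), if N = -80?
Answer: -45760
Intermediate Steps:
N*((573 - 1*(-733)) - 1*734) = -80*((573 - 1*(-733)) - 1*734) = -80*((573 + 733) - 734) = -80*(1306 - 734) = -80*572 = -45760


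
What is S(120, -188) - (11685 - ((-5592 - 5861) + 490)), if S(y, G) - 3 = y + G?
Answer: -22713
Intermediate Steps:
S(y, G) = 3 + G + y (S(y, G) = 3 + (y + G) = 3 + (G + y) = 3 + G + y)
S(120, -188) - (11685 - ((-5592 - 5861) + 490)) = (3 - 188 + 120) - (11685 - ((-5592 - 5861) + 490)) = -65 - (11685 - (-11453 + 490)) = -65 - (11685 - 1*(-10963)) = -65 - (11685 + 10963) = -65 - 1*22648 = -65 - 22648 = -22713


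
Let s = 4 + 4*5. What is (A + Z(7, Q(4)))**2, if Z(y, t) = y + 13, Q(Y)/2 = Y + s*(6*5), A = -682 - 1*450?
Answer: 1236544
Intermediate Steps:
s = 24 (s = 4 + 20 = 24)
A = -1132 (A = -682 - 450 = -1132)
Q(Y) = 1440 + 2*Y (Q(Y) = 2*(Y + 24*(6*5)) = 2*(Y + 24*30) = 2*(Y + 720) = 2*(720 + Y) = 1440 + 2*Y)
Z(y, t) = 13 + y
(A + Z(7, Q(4)))**2 = (-1132 + (13 + 7))**2 = (-1132 + 20)**2 = (-1112)**2 = 1236544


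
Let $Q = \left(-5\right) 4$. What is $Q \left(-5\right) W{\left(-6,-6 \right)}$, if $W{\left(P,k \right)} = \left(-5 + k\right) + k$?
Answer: $-1700$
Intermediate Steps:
$Q = -20$
$W{\left(P,k \right)} = -5 + 2 k$
$Q \left(-5\right) W{\left(-6,-6 \right)} = \left(-20\right) \left(-5\right) \left(-5 + 2 \left(-6\right)\right) = 100 \left(-5 - 12\right) = 100 \left(-17\right) = -1700$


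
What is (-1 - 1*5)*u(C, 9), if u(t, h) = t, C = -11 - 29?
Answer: 240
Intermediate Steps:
C = -40
(-1 - 1*5)*u(C, 9) = (-1 - 1*5)*(-40) = (-1 - 5)*(-40) = -6*(-40) = 240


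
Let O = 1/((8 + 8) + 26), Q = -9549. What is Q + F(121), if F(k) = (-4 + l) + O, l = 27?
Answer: -400091/42 ≈ -9526.0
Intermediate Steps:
O = 1/42 (O = 1/(16 + 26) = 1/42 ≈ 0.023810)
F(k) = 967/42 (F(k) = (-4 + 27) + 1/42 = 23 + 1/42 = 967/42)
Q + F(121) = -9549 + 967/42 = -400091/42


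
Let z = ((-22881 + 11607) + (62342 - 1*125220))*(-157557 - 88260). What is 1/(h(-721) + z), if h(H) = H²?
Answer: 1/18228342025 ≈ 5.4860e-11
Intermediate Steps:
z = 18227822184 (z = (-11274 + (62342 - 125220))*(-245817) = (-11274 - 62878)*(-245817) = -74152*(-245817) = 18227822184)
1/(h(-721) + z) = 1/((-721)² + 18227822184) = 1/(519841 + 18227822184) = 1/18228342025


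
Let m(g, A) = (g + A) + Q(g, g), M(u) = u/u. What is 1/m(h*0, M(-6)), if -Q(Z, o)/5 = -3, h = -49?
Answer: 1/16 ≈ 0.062500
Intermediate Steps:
Q(Z, o) = 15 (Q(Z, o) = -5*(-3) = 15)
M(u) = 1
m(g, A) = 15 + A + g (m(g, A) = (g + A) + 15 = (A + g) + 15 = 15 + A + g)
1/m(h*0, M(-6)) = 1/(15 + 1 - 49*0) = 1/(15 + 1 + 0) = 1/16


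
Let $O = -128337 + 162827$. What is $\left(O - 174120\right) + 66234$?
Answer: $-73396$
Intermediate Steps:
$O = 34490$
$\left(O - 174120\right) + 66234 = \left(34490 - 174120\right) + 66234 = -139630 + 66234 = -73396$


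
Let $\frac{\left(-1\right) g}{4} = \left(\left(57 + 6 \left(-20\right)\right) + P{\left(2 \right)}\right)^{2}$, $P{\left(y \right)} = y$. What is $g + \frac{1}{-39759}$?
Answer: $- \frac{591772957}{39759} \approx -14884.0$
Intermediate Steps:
$g = -14884$ ($g = - 4 \left(\left(57 + 6 \left(-20\right)\right) + 2\right)^{2} = - 4 \left(\left(57 - 120\right) + 2\right)^{2} = - 4 \left(-63 + 2\right)^{2} = - 4 \left(-61\right)^{2} = \left(-4\right) 3721 = -14884$)
$g + \frac{1}{-39759} = -14884 + \frac{1}{-39759} = -14884 - \frac{1}{39759} = - \frac{591772957}{39759}$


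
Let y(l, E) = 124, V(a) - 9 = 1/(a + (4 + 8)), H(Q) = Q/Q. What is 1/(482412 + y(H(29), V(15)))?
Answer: 1/482536 ≈ 2.0724e-6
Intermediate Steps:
H(Q) = 1
V(a) = 9 + 1/(12 + a) (V(a) = 9 + 1/(a + (4 + 8)) = 9 + 1/(a + 12) = 9 + 1/(12 + a))
1/(482412 + y(H(29), V(15))) = 1/(482412 + 124) = 1/482536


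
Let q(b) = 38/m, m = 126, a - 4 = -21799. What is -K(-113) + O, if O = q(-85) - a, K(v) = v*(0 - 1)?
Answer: 1365985/63 ≈ 21682.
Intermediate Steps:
a = -21795 (a = 4 - 21799 = -21795)
K(v) = -v (K(v) = v*(-1) = -v)
q(b) = 19/63 (q(b) = 38/126 = 38*(1/126) = 19/63)
O = 1373104/63 (O = 19/63 - 1*(-21795) = 19/63 + 21795 = 1373104/63 ≈ 21795.)
-K(-113) + O = -(-1)*(-113) + 1373104/63 = -1*113 + 1373104/63 = -113 + 1373104/63 = 1365985/63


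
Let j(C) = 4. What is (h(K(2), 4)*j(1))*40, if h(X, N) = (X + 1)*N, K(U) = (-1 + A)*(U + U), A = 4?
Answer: 8320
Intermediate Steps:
K(U) = 6*U (K(U) = (-1 + 4)*(U + U) = 3*(2*U) = 6*U)
h(X, N) = N*(1 + X) (h(X, N) = (1 + X)*N = N*(1 + X))
(h(K(2), 4)*j(1))*40 = ((4*(1 + 6*2))*4)*40 = ((4*(1 + 12))*4)*40 = ((4*13)*4)*40 = (52*4)*40 = 208*40 = 8320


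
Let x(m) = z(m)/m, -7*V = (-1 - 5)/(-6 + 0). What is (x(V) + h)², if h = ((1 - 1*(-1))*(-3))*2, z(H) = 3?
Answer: 1089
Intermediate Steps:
V = -⅐ (V = -(-1 - 5)/(7*(-6 + 0)) = -(-6)/(7*(-6)) = -(-6)*(-1)/(7*6) = -⅐*1 = -⅐ ≈ -0.14286)
x(m) = 3/m
h = -12 (h = ((1 + 1)*(-3))*2 = (2*(-3))*2 = -6*2 = -12)
(x(V) + h)² = (3/(-⅐) - 12)² = (3*(-7) - 12)² = (-21 - 12)² = (-33)² = 1089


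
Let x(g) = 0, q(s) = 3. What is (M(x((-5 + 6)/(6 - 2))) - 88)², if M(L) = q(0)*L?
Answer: 7744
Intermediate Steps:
M(L) = 3*L
(M(x((-5 + 6)/(6 - 2))) - 88)² = (3*0 - 88)² = (0 - 88)² = (-88)² = 7744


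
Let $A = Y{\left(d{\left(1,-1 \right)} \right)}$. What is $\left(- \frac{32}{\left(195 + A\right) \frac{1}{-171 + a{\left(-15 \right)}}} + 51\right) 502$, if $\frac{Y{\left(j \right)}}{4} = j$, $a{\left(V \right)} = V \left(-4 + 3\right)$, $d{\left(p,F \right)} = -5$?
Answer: $\frac{6986334}{175} \approx 39922.0$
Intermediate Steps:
$a{\left(V \right)} = - V$ ($a{\left(V \right)} = V \left(-1\right) = - V$)
$Y{\left(j \right)} = 4 j$
$A = -20$ ($A = 4 \left(-5\right) = -20$)
$\left(- \frac{32}{\left(195 + A\right) \frac{1}{-171 + a{\left(-15 \right)}}} + 51\right) 502 = \left(- \frac{32}{\left(195 - 20\right) \frac{1}{-171 - -15}} + 51\right) 502 = \left(- \frac{32}{175 \frac{1}{-171 + 15}} + 51\right) 502 = \left(- \frac{32}{175 \frac{1}{-156}} + 51\right) 502 = \left(- \frac{32}{175 \left(- \frac{1}{156}\right)} + 51\right) 502 = \left(- \frac{32}{- \frac{175}{156}} + 51\right) 502 = \left(\left(-32\right) \left(- \frac{156}{175}\right) + 51\right) 502 = \left(\frac{4992}{175} + 51\right) 502 = \frac{13917}{175} \cdot 502 = \frac{6986334}{175}$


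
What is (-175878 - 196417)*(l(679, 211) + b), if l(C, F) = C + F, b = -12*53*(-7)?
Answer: -1988799890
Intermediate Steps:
b = 4452 (b = -636*(-7) = 4452)
(-175878 - 196417)*(l(679, 211) + b) = (-175878 - 196417)*((679 + 211) + 4452) = -372295*(890 + 4452) = -372295*5342 = -1988799890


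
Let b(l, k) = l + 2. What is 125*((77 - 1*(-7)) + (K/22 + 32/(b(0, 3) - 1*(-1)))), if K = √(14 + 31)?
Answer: 35500/3 + 375*√5/22 ≈ 11871.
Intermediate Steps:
b(l, k) = 2 + l
K = 3*√5 (K = √45 = 3*√5 ≈ 6.7082)
125*((77 - 1*(-7)) + (K/22 + 32/(b(0, 3) - 1*(-1)))) = 125*((77 - 1*(-7)) + ((3*√5)/22 + 32/((2 + 0) - 1*(-1)))) = 125*((77 + 7) + ((3*√5)*(1/22) + 32/(2 + 1))) = 125*(84 + (3*√5/22 + 32/3)) = 125*(84 + (32/3 + 3*√5/22)) = 125*(284/3 + 3*√5/22) = 35500/3 + 375*√5/22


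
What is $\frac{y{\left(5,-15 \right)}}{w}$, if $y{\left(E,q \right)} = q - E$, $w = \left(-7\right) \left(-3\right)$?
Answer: $- \frac{20}{21} \approx -0.95238$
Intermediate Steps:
$w = 21$
$\frac{y{\left(5,-15 \right)}}{w} = \frac{-15 - 5}{21} = \left(-15 - 5\right) \frac{1}{21} = \left(-20\right) \frac{1}{21} = - \frac{20}{21}$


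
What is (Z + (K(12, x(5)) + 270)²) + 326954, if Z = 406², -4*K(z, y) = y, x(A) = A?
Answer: 9024265/16 ≈ 5.6402e+5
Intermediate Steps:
K(z, y) = -y/4
Z = 164836
(Z + (K(12, x(5)) + 270)²) + 326954 = (164836 + (-¼*5 + 270)²) + 326954 = (164836 + (-5/4 + 270)²) + 326954 = (164836 + (1075/4)²) + 326954 = (164836 + 1155625/16) + 326954 = 3793001/16 + 326954 = 9024265/16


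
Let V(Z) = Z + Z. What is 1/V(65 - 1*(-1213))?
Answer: 1/2556 ≈ 0.00039124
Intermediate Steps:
V(Z) = 2*Z
1/V(65 - 1*(-1213)) = 1/(2*(65 - 1*(-1213))) = 1/(2*(65 + 1213)) = 1/(2*1278) = 1/2556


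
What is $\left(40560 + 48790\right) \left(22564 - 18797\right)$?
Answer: $336581450$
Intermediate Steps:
$\left(40560 + 48790\right) \left(22564 - 18797\right) = 89350 \cdot 3767 = 336581450$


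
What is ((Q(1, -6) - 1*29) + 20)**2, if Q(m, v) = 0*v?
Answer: 81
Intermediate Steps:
Q(m, v) = 0
((Q(1, -6) - 1*29) + 20)**2 = ((0 - 1*29) + 20)**2 = ((0 - 29) + 20)**2 = (-29 + 20)**2 = (-9)**2 = 81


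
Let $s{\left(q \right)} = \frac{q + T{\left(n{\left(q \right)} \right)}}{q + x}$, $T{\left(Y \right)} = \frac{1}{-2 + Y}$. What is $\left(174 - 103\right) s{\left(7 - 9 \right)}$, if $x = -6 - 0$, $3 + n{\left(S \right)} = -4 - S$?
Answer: $\frac{1065}{56} \approx 19.018$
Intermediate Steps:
$n{\left(S \right)} = -7 - S$ ($n{\left(S \right)} = -3 - \left(4 + S\right) = -7 - S$)
$x = -6$ ($x = -6 + 0 = -6$)
$s{\left(q \right)} = \frac{q + \frac{1}{-9 - q}}{-6 + q}$ ($s{\left(q \right)} = \frac{q + \frac{1}{-2 - \left(7 + q\right)}}{q - 6} = \frac{q + \frac{1}{-9 - q}}{-6 + q}$)
$\left(174 - 103\right) s{\left(7 - 9 \right)} = \left(174 - 103\right) \frac{-1 + \left(7 - 9\right) \left(9 + \left(7 - 9\right)\right)}{\left(-6 + \left(7 - 9\right)\right) \left(9 + \left(7 - 9\right)\right)} = 71 \frac{-1 - 2 \left(9 - 2\right)}{\left(-6 - 2\right) \left(9 - 2\right)} = 71 \frac{-1 - 14}{\left(-8\right) 7} = 71 \left(\left(- \frac{1}{8}\right) \frac{1}{7} \left(-1 - 14\right)\right) = 71 \left(\left(- \frac{1}{8}\right) \frac{1}{7} \left(-15\right)\right) = 71 \cdot \frac{15}{56} = \frac{1065}{56}$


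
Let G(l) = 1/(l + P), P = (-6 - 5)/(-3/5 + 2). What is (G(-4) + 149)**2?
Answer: 152769600/6889 ≈ 22176.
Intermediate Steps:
P = -55/7 (P = -11/(-3*1/5 + 2) = -11/(-3/5 + 2) = -11/7/5 = -11*5/7 = -55/7 ≈ -7.8571)
G(l) = 1/(-55/7 + l) (G(l) = 1/(l - 55/7) = 1/(-55/7 + l))
(G(-4) + 149)**2 = (7/(-55 + 7*(-4)) + 149)**2 = (7/(-55 - 28) + 149)**2 = (7/(-83) + 149)**2 = (7*(-1/83) + 149)**2 = (-7/83 + 149)**2 = (12360/83)**2 = 152769600/6889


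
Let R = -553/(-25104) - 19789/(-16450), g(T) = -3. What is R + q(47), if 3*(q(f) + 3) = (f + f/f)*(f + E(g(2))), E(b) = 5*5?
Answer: 33928417079/29497200 ≈ 1150.2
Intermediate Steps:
E(b) = 25
q(f) = -3 + (1 + f)*(25 + f)/3 (q(f) = -3 + ((f + f/f)*(f + 25))/3 = -3 + ((f + 1)*(25 + f))/3 = -3 + ((1 + f)*(25 + f))/3 = -3 + (1 + f)*(25 + f)/3)
R = 36134279/29497200 (R = -553*(-1/25104) - 19789*(-1/16450) = 553/25104 + 2827/2350 = 36134279/29497200 ≈ 1.2250)
R + q(47) = 36134279/29497200 + (16/3 + (⅓)*47² + (26/3)*47) = 36134279/29497200 + (16/3 + (⅓)*2209 + 1222/3) = 36134279/29497200 + (16/3 + 2209/3 + 1222/3) = 36134279/29497200 + 1149 = 33928417079/29497200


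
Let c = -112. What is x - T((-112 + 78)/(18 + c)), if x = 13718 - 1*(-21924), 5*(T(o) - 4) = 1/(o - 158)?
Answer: 1320209757/37045 ≈ 35638.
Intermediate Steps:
T(o) = 4 + 1/(5*(-158 + o)) (T(o) = 4 + 1/(5*(o - 158)) = 4 + 1/(5*(-158 + o)))
x = 35642 (x = 13718 + 21924 = 35642)
x - T((-112 + 78)/(18 + c)) = 35642 - (-3159 + 20*((-112 + 78)/(18 - 112)))/(5*(-158 + (-112 + 78)/(18 - 112))) = 35642 - (-3159 + 20*(-34/(-94)))/(5*(-158 - 34/(-94))) = 35642 - (-3159 + 20*(-34*(-1/94)))/(5*(-158 - 34*(-1/94))) = 35642 - (-3159 + 20*(17/47))/(5*(-158 + 17/47)) = 35642 - (-3159 + 340/47)/(5*(-7409/47)) = 35642 - (-47)*(-148133)/(5*7409*47) = 35642 - 1*148133/37045 = 35642 - 148133/37045 = 1320209757/37045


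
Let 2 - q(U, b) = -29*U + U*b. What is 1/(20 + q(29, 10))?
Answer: 1/573 ≈ 0.0017452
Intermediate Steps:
q(U, b) = 2 + 29*U - U*b (q(U, b) = 2 - (-29*U + U*b) = 2 + (29*U - U*b) = 2 + 29*U - U*b)
1/(20 + q(29, 10)) = 1/(20 + (2 + 29*29 - 1*29*10)) = 1/(20 + (2 + 841 - 290)) = 1/(20 + 553) = 1/573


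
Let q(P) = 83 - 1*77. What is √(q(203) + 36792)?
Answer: √36798 ≈ 191.83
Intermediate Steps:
q(P) = 6 (q(P) = 83 - 77 = 6)
√(q(203) + 36792) = √(6 + 36792) = √36798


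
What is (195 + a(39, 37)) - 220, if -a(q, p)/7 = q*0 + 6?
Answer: -67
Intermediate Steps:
a(q, p) = -42 (a(q, p) = -7*(q*0 + 6) = -7*(0 + 6) = -7*6 = -42)
(195 + a(39, 37)) - 220 = (195 - 42) - 220 = 153 - 220 = -67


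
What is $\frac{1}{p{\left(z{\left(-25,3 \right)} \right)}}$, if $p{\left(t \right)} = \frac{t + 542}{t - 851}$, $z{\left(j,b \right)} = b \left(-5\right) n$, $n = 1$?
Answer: $- \frac{866}{527} \approx -1.6433$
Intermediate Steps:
$z{\left(j,b \right)} = - 5 b$ ($z{\left(j,b \right)} = b \left(-5\right) 1 = - 5 b 1 = - 5 b$)
$p{\left(t \right)} = \frac{542 + t}{-851 + t}$
$\frac{1}{p{\left(z{\left(-25,3 \right)} \right)}} = \frac{1}{\frac{1}{-851 - 15} \left(542 - 15\right)} = \frac{1}{\frac{1}{-866} \cdot 527} = \frac{1}{\left(- \frac{1}{866}\right) 527} = \frac{1}{- \frac{527}{866}} = - \frac{866}{527}$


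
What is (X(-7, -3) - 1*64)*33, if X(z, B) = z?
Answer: -2343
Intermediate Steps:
(X(-7, -3) - 1*64)*33 = (-7 - 1*64)*33 = (-7 - 64)*33 = -71*33 = -2343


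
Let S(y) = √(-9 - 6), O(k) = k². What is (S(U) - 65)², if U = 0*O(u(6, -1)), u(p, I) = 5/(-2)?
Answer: (65 - I*√15)² ≈ 4210.0 - 503.49*I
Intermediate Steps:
u(p, I) = -5/2 (u(p, I) = 5*(-½) = -5/2)
U = 0 (U = 0*(-5/2)² = 0*(25/4) = 0)
S(y) = I*√15 (S(y) = √(-15) = I*√15)
(S(U) - 65)² = (I*√15 - 65)² = (-65 + I*√15)²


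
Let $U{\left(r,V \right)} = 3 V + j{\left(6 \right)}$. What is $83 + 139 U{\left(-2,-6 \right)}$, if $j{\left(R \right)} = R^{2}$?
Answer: $2585$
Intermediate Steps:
$U{\left(r,V \right)} = 36 + 3 V$ ($U{\left(r,V \right)} = 3 V + 6^{2} = 3 V + 36 = 36 + 3 V$)
$83 + 139 U{\left(-2,-6 \right)} = 83 + 139 \left(36 + 3 \left(-6\right)\right) = 83 + 139 \left(36 - 18\right) = 83 + 139 \cdot 18 = 83 + 2502 = 2585$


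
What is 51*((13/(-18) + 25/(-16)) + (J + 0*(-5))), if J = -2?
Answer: -10489/48 ≈ -218.52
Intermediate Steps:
51*((13/(-18) + 25/(-16)) + (J + 0*(-5))) = 51*((13/(-18) + 25/(-16)) + (-2 + 0*(-5))) = 51*((13*(-1/18) + 25*(-1/16)) + (-2 + 0)) = 51*((-13/18 - 25/16) - 2) = 51*(-329/144 - 2) = 51*(-617/144) = -10489/48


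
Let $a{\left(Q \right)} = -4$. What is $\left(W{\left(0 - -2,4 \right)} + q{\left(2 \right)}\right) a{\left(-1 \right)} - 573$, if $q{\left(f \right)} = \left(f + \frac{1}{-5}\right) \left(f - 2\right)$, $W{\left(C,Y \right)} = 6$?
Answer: $-597$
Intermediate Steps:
$q{\left(f \right)} = \left(-2 + f\right) \left(- \frac{1}{5} + f\right)$ ($q{\left(f \right)} = \left(f - \frac{1}{5}\right) \left(-2 + f\right) = \left(- \frac{1}{5} + f\right) \left(-2 + f\right) = \left(-2 + f\right) \left(- \frac{1}{5} + f\right)$)
$\left(W{\left(0 - -2,4 \right)} + q{\left(2 \right)}\right) a{\left(-1 \right)} - 573 = \left(6 + \left(\frac{2}{5} + 2^{2} - \frac{22}{5}\right)\right) \left(-4\right) - 573 = \left(6 + \left(\frac{2}{5} + 4 - \frac{22}{5}\right)\right) \left(-4\right) - 573 = \left(6 + 0\right) \left(-4\right) - 573 = 6 \left(-4\right) - 573 = -24 - 573 = -597$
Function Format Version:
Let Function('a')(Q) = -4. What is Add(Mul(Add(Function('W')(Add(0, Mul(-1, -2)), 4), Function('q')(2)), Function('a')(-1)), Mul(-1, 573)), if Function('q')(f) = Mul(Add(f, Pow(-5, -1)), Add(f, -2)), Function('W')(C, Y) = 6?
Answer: -597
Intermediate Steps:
Function('q')(f) = Mul(Add(-2, f), Add(Rational(-1, 5), f)) (Function('q')(f) = Mul(Add(f, Rational(-1, 5)), Add(-2, f)) = Mul(Add(Rational(-1, 5), f), Add(-2, f)) = Mul(Add(-2, f), Add(Rational(-1, 5), f)))
Add(Mul(Add(Function('W')(Add(0, Mul(-1, -2)), 4), Function('q')(2)), Function('a')(-1)), Mul(-1, 573)) = Add(Mul(Add(6, Add(Rational(2, 5), Pow(2, 2), Mul(Rational(-11, 5), 2))), -4), Mul(-1, 573)) = Add(Mul(Add(6, Add(Rational(2, 5), 4, Rational(-22, 5))), -4), -573) = Add(Mul(Add(6, 0), -4), -573) = Add(Mul(6, -4), -573) = Add(-24, -573) = -597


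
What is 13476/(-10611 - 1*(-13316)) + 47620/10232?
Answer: 66674633/6919390 ≈ 9.6359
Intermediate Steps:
13476/(-10611 - 1*(-13316)) + 47620/10232 = 13476/(-10611 + 13316) + 47620*(1/10232) = 13476/2705 + 11905/2558 = 66674633/6919390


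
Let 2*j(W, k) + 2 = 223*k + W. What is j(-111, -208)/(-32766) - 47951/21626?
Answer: -356130135/236199172 ≈ -1.5078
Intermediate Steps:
j(W, k) = -1 + W/2 + 223*k/2 (j(W, k) = -1 + (223*k + W)/2 = -1 + (W + 223*k)/2 = -1 + (W/2 + 223*k/2) = -1 + W/2 + 223*k/2)
j(-111, -208)/(-32766) - 47951/21626 = (-1 + (½)*(-111) + (223/2)*(-208))/(-32766) - 47951/21626 = (-1 - 111/2 - 23192)*(-1/32766) - 47951*1/21626 = -46497/2*(-1/32766) - 47951/21626 = 15499/21844 - 47951/21626 = -356130135/236199172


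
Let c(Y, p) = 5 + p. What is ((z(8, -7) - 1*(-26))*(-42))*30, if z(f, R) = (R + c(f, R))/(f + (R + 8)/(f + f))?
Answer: -1348200/43 ≈ -31354.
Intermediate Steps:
z(f, R) = (5 + 2*R)/(f + (8 + R)/(2*f)) (z(f, R) = (R + (5 + R))/(f + (R + 8)/(f + f)) = (5 + 2*R)/(f + (8 + R)/((2*f))) = (5 + 2*R)/(f + (8 + R)*(1/(2*f))) = (5 + 2*R)/(f + (8 + R)/(2*f)))
((z(8, -7) - 1*(-26))*(-42))*30 = ((2*8*(5 + 2*(-7))/(8 - 7 + 2*8²) - 1*(-26))*(-42))*30 = ((2*8*(5 - 14)/(8 - 7 + 2*64) + 26)*(-42))*30 = ((2*8*(-9)/(8 - 7 + 128) + 26)*(-42))*30 = ((2*8*(-9)/129 + 26)*(-42))*30 = ((2*8*(1/129)*(-9) + 26)*(-42))*30 = ((-48/43 + 26)*(-42))*30 = ((1070/43)*(-42))*30 = -44940/43*30 = -1348200/43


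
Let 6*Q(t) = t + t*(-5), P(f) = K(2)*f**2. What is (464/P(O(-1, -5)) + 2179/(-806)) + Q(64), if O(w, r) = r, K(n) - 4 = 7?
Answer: -29046923/664950 ≈ -43.683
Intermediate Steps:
K(n) = 11 (K(n) = 4 + 7 = 11)
P(f) = 11*f**2
Q(t) = -2*t/3 (Q(t) = (t + t*(-5))/6 = (t - 5*t)/6 = (-4*t)/6 = -2*t/3)
(464/P(O(-1, -5)) + 2179/(-806)) + Q(64) = (464/((11*(-5)**2)) + 2179/(-806)) - 2/3*64 = (464/((11*25)) + 2179*(-1/806)) - 128/3 = (464/275 - 2179/806) - 128/3 = -225241/221650 - 128/3 = -29046923/664950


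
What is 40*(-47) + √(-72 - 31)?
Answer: -1880 + I*√103 ≈ -1880.0 + 10.149*I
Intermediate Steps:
40*(-47) + √(-72 - 31) = -1880 + √(-103) = -1880 + I*√103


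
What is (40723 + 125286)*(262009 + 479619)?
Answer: 123116922652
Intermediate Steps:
(40723 + 125286)*(262009 + 479619) = 166009*741628 = 123116922652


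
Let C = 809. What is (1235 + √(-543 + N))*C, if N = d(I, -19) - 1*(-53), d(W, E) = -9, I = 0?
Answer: 999115 + 809*I*√499 ≈ 9.9912e+5 + 18072.0*I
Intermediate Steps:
N = 44 (N = -9 - 1*(-53) = -9 + 53 = 44)
(1235 + √(-543 + N))*C = (1235 + √(-543 + 44))*809 = (1235 + √(-499))*809 = (1235 + I*√499)*809 = 999115 + 809*I*√499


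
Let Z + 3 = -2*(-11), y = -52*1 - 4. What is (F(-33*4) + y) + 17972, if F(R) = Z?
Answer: 17935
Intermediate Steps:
y = -56 (y = -52 - 4 = -56)
Z = 19 (Z = -3 - 2*(-11) = -3 + 22 = 19)
F(R) = 19
(F(-33*4) + y) + 17972 = (19 - 56) + 17972 = -37 + 17972 = 17935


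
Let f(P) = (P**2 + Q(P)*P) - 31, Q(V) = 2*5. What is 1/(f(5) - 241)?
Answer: -1/197 ≈ -0.0050761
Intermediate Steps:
Q(V) = 10
f(P) = -31 + P**2 + 10*P (f(P) = (P**2 + 10*P) - 31 = -31 + P**2 + 10*P)
1/(f(5) - 241) = 1/((-31 + 5**2 + 10*5) - 241) = 1/((-31 + 25 + 50) - 241) = 1/(44 - 241) = 1/(-197) = -1/197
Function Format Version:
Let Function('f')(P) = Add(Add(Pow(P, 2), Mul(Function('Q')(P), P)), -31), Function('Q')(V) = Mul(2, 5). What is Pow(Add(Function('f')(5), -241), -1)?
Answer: Rational(-1, 197) ≈ -0.0050761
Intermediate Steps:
Function('Q')(V) = 10
Function('f')(P) = Add(-31, Pow(P, 2), Mul(10, P)) (Function('f')(P) = Add(Add(Pow(P, 2), Mul(10, P)), -31) = Add(-31, Pow(P, 2), Mul(10, P)))
Pow(Add(Function('f')(5), -241), -1) = Pow(Add(Add(-31, Pow(5, 2), Mul(10, 5)), -241), -1) = Pow(Add(Add(-31, 25, 50), -241), -1) = Pow(Add(44, -241), -1) = Pow(-197, -1) = Rational(-1, 197)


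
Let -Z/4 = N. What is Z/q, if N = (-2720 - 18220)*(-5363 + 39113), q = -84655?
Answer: -565380000/16931 ≈ -33393.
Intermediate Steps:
N = -706725000 (N = -20940*33750 = -706725000)
Z = 2826900000 (Z = -4*(-706725000) = 2826900000)
Z/q = 2826900000/(-84655) = 2826900000*(-1/84655) = -565380000/16931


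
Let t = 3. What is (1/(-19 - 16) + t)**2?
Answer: 10816/1225 ≈ 8.8294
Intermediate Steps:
(1/(-19 - 16) + t)**2 = (1/(-19 - 16) + 3)**2 = (1/(-35) + 3)**2 = (-1/35 + 3)**2 = (104/35)**2 = 10816/1225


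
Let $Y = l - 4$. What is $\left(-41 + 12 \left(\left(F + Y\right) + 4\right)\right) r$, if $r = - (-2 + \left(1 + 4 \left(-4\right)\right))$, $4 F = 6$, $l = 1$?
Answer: $-187$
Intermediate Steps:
$F = \frac{3}{2}$ ($F = \frac{1}{4} \cdot 6 = \frac{3}{2} \approx 1.5$)
$Y = -3$ ($Y = 1 - 4 = -3$)
$r = 17$ ($r = - (-2 + \left(1 - 16\right)) = - (-2 - 15) = \left(-1\right) \left(-17\right) = 17$)
$\left(-41 + 12 \left(\left(F + Y\right) + 4\right)\right) r = \left(-41 + 12 \left(\left(\frac{3}{2} - 3\right) + 4\right)\right) 17 = \left(-41 + 12 \left(- \frac{3}{2} + 4\right)\right) 17 = \left(-41 + 12 \cdot \frac{5}{2}\right) 17 = \left(-41 + 30\right) 17 = \left(-11\right) 17 = -187$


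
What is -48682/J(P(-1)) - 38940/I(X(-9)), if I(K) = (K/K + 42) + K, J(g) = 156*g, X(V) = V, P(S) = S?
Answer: -1104863/1326 ≈ -833.23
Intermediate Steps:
I(K) = 43 + K (I(K) = (1 + 42) + K = 43 + K)
-48682/J(P(-1)) - 38940/I(X(-9)) = -48682/(156*(-1)) - 38940/(43 - 9) = -48682/(-156) - 38940/34 = -48682*(-1/156) - 38940*1/34 = 24341/78 - 19470/17 = -1104863/1326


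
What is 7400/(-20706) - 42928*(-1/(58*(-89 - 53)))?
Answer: -4094024/735063 ≈ -5.5696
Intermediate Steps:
7400/(-20706) - 42928*(-1/(58*(-89 - 53))) = 7400*(-1/20706) - 42928/((-58*(-142))) = -3700/10353 - 42928/8236 = -3700/10353 - 42928*1/8236 = -3700/10353 - 10732/2059 = -4094024/735063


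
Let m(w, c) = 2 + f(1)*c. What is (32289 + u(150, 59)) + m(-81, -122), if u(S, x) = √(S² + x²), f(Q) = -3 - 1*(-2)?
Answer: 32413 + √25981 ≈ 32574.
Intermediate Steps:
f(Q) = -1 (f(Q) = -3 + 2 = -1)
m(w, c) = 2 - c
(32289 + u(150, 59)) + m(-81, -122) = (32289 + √(150² + 59²)) + (2 - 1*(-122)) = (32289 + √(22500 + 3481)) + (2 + 122) = (32289 + √25981) + 124 = 32413 + √25981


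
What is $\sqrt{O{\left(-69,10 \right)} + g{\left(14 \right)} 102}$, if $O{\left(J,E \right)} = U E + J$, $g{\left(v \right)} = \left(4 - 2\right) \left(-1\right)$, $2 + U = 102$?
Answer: $\sqrt{727} \approx 26.963$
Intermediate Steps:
$U = 100$ ($U = -2 + 102 = 100$)
$g{\left(v \right)} = -2$ ($g{\left(v \right)} = 2 \left(-1\right) = -2$)
$O{\left(J,E \right)} = J + 100 E$ ($O{\left(J,E \right)} = 100 E + J = J + 100 E$)
$\sqrt{O{\left(-69,10 \right)} + g{\left(14 \right)} 102} = \sqrt{\left(-69 + 100 \cdot 10\right) - 204} = \sqrt{\left(-69 + 1000\right) - 204} = \sqrt{931 - 204} = \sqrt{727}$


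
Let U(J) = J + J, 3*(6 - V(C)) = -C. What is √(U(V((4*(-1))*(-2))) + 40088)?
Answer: 2*√90237/3 ≈ 200.26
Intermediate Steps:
V(C) = 6 + C/3 (V(C) = 6 - (-1)*C/3 = 6 + C/3)
U(J) = 2*J
√(U(V((4*(-1))*(-2))) + 40088) = √(2*(6 + ((4*(-1))*(-2))/3) + 40088) = √(2*(6 + (-4*(-2))/3) + 40088) = √(2*(6 + (⅓)*8) + 40088) = √(2*(6 + 8/3) + 40088) = √(2*(26/3) + 40088) = √(52/3 + 40088) = √(120316/3) = 2*√90237/3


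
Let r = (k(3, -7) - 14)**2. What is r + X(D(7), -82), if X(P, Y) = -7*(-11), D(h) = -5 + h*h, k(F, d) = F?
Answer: 198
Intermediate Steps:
D(h) = -5 + h**2
r = 121 (r = (3 - 14)**2 = (-11)**2 = 121)
X(P, Y) = 77
r + X(D(7), -82) = 121 + 77 = 198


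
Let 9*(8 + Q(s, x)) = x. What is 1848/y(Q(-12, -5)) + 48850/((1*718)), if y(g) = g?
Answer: -53119/359 ≈ -147.96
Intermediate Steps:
Q(s, x) = -8 + x/9
1848/y(Q(-12, -5)) + 48850/((1*718)) = 1848/(-8 + (⅑)*(-5)) + 48850/((1*718)) = 1848/(-8 - 5/9) + 48850/718 = 1848/(-77/9) + 48850*(1/718) = 1848*(-9/77) + 24425/359 = -216 + 24425/359 = -53119/359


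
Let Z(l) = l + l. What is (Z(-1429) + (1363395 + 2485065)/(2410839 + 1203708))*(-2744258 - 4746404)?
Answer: 25784174129041764/1204849 ≈ 2.1400e+10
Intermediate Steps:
Z(l) = 2*l
(Z(-1429) + (1363395 + 2485065)/(2410839 + 1203708))*(-2744258 - 4746404) = (2*(-1429) + (1363395 + 2485065)/(2410839 + 1203708))*(-2744258 - 4746404) = (-2858 + 3848460/3614547)*(-7490662) = (-2858 + 3848460*(1/3614547))*(-7490662) = (-2858 + 1282820/1204849)*(-7490662) = -3442175622/1204849*(-7490662) = 25784174129041764/1204849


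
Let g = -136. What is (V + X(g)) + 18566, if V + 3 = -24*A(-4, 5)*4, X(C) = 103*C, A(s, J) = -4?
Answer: 4939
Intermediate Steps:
V = 381 (V = -3 - 24*(-4)*4 = -3 + 96*4 = -3 + 384 = 381)
(V + X(g)) + 18566 = (381 + 103*(-136)) + 18566 = (381 - 14008) + 18566 = -13627 + 18566 = 4939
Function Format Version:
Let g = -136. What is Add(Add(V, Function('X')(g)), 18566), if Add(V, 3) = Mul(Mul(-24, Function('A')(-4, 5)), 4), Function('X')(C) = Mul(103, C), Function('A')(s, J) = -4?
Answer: 4939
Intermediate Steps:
V = 381 (V = Add(-3, Mul(Mul(-24, -4), 4)) = Add(-3, Mul(96, 4)) = Add(-3, 384) = 381)
Add(Add(V, Function('X')(g)), 18566) = Add(Add(381, Mul(103, -136)), 18566) = Add(Add(381, -14008), 18566) = Add(-13627, 18566) = 4939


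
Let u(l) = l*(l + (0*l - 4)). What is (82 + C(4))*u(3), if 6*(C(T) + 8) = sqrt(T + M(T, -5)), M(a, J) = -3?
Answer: -445/2 ≈ -222.50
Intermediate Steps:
C(T) = -8 + sqrt(-3 + T)/6 (C(T) = -8 + sqrt(T - 3)/6 = -8 + sqrt(-3 + T)/6)
u(l) = l*(-4 + l) (u(l) = l*(l + (0 - 4)) = l*(l - 4) = l*(-4 + l))
(82 + C(4))*u(3) = (82 + (-8 + sqrt(-3 + 4)/6))*(3*(-4 + 3)) = (82 + (-8 + sqrt(1)/6))*(3*(-1)) = (82 + (-8 + (1/6)*1))*(-3) = (82 + (-8 + 1/6))*(-3) = (82 - 47/6)*(-3) = (445/6)*(-3) = -445/2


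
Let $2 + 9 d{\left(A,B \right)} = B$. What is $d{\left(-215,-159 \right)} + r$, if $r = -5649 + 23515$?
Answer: $\frac{160633}{9} \approx 17848.0$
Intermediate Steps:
$r = 17866$
$d{\left(A,B \right)} = - \frac{2}{9} + \frac{B}{9}$
$d{\left(-215,-159 \right)} + r = \left(- \frac{2}{9} + \frac{1}{9} \left(-159\right)\right) + 17866 = \left(- \frac{2}{9} - \frac{53}{3}\right) + 17866 = - \frac{161}{9} + 17866 = \frac{160633}{9}$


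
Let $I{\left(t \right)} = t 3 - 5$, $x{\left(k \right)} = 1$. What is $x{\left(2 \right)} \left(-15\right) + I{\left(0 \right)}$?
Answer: $-20$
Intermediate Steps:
$I{\left(t \right)} = -5 + 3 t$ ($I{\left(t \right)} = 3 t - 5 = -5 + 3 t$)
$x{\left(2 \right)} \left(-15\right) + I{\left(0 \right)} = 1 \left(-15\right) + \left(-5 + 3 \cdot 0\right) = -15 + \left(-5 + 0\right) = -15 - 5 = -20$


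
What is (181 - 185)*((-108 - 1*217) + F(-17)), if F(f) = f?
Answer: 1368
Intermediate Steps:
(181 - 185)*((-108 - 1*217) + F(-17)) = (181 - 185)*((-108 - 1*217) - 17) = -4*((-108 - 217) - 17) = -4*(-325 - 17) = -4*(-342) = 1368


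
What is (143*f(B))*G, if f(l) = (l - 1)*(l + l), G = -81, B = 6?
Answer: -694980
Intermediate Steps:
f(l) = 2*l*(-1 + l) (f(l) = (-1 + l)*(2*l) = 2*l*(-1 + l))
(143*f(B))*G = (143*(2*6*(-1 + 6)))*(-81) = (143*(2*6*5))*(-81) = (143*60)*(-81) = 8580*(-81) = -694980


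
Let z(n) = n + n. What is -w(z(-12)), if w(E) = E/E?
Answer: -1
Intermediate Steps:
z(n) = 2*n
w(E) = 1
-w(z(-12)) = -1*1 = -1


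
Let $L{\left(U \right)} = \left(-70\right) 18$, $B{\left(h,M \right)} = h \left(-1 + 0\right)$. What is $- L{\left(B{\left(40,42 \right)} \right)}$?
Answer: $1260$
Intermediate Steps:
$B{\left(h,M \right)} = - h$ ($B{\left(h,M \right)} = h \left(-1\right) = - h$)
$L{\left(U \right)} = -1260$
$- L{\left(B{\left(40,42 \right)} \right)} = \left(-1\right) \left(-1260\right) = 1260$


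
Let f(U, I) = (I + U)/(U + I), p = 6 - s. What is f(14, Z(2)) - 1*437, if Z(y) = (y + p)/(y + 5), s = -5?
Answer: -436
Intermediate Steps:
p = 11 (p = 6 - 1*(-5) = 6 + 5 = 11)
Z(y) = (11 + y)/(5 + y) (Z(y) = (y + 11)/(y + 5) = (11 + y)/(5 + y))
f(U, I) = 1 (f(U, I) = (I + U)/(I + U) = 1)
f(14, Z(2)) - 1*437 = 1 - 1*437 = 1 - 437 = -436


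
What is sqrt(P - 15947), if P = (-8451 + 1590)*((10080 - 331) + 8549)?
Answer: 5*I*sqrt(5022341) ≈ 11205.0*I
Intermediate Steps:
P = -125542578 (P = -6861*(9749 + 8549) = -6861*18298 = -125542578)
sqrt(P - 15947) = sqrt(-125542578 - 15947) = sqrt(-125558525) = 5*I*sqrt(5022341)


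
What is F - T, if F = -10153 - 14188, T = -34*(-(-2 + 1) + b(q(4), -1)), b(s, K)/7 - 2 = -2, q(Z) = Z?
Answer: -24307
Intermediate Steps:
b(s, K) = 0 (b(s, K) = 14 + 7*(-2) = 14 - 14 = 0)
T = -34 (T = -34*(-(-2 + 1) + 0) = -34*(-1*(-1) + 0) = -34*(1 + 0) = -34*1 = -34)
F = -24341
F - T = -24341 - 1*(-34) = -24341 + 34 = -24307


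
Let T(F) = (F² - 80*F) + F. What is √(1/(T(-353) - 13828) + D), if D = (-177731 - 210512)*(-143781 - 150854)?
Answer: √549895900864151775247/69334 ≈ 3.3822e+5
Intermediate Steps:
T(F) = F² - 79*F
D = 114389976305 (D = -388243*(-294635) = 114389976305)
√(1/(T(-353) - 13828) + D) = √(1/(-353*(-79 - 353) - 13828) + 114389976305) = √(1/(-353*(-432) - 13828) + 114389976305) = √(1/(152496 - 13828) + 114389976305) = √(1/138668 + 114389976305) = √(15862229234261741/138668) = √549895900864151775247/69334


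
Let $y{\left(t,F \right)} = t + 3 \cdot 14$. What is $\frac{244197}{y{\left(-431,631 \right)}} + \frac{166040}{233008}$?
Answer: $- \frac{7104408127}{11330014} \approx -627.04$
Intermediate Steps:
$y{\left(t,F \right)} = 42 + t$ ($y{\left(t,F \right)} = t + 42 = 42 + t$)
$\frac{244197}{y{\left(-431,631 \right)}} + \frac{166040}{233008} = \frac{244197}{42 - 431} + \frac{166040}{233008} = \frac{244197}{-389} + 166040 \cdot \frac{1}{233008} = 244197 \left(- \frac{1}{389}\right) + \frac{20755}{29126} = - \frac{244197}{389} + \frac{20755}{29126} = - \frac{7104408127}{11330014}$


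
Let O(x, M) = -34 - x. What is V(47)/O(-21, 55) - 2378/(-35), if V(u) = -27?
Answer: 31859/455 ≈ 70.020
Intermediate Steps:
V(47)/O(-21, 55) - 2378/(-35) = -27/(-34 - 1*(-21)) - 2378/(-35) = -27/(-34 + 21) - 2378*(-1/35) = -27/(-13) + 2378/35 = -27*(-1/13) + 2378/35 = 27/13 + 2378/35 = 31859/455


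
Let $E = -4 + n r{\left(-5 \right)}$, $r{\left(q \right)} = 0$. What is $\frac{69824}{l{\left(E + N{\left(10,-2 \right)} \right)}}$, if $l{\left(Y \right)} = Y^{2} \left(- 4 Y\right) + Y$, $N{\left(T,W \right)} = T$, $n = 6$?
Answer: $- \frac{34912}{429} \approx -81.38$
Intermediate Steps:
$E = -4$ ($E = -4 + 6 \cdot 0 = -4 + 0 = -4$)
$l{\left(Y \right)} = Y - 4 Y^{3}$ ($l{\left(Y \right)} = - 4 Y^{3} + Y = Y - 4 Y^{3}$)
$\frac{69824}{l{\left(E + N{\left(10,-2 \right)} \right)}} = \frac{69824}{\left(-4 + 10\right) - 4 \left(-4 + 10\right)^{3}} = \frac{69824}{6 - 4 \cdot 6^{3}} = \frac{69824}{6 - 864} = \frac{69824}{-858} = 69824 \left(- \frac{1}{858}\right) = - \frac{34912}{429}$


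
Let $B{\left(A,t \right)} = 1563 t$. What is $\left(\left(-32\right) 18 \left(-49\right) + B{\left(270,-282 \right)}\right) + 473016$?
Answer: $60474$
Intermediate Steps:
$\left(\left(-32\right) 18 \left(-49\right) + B{\left(270,-282 \right)}\right) + 473016 = \left(\left(-32\right) 18 \left(-49\right) + 1563 \left(-282\right)\right) + 473016 = \left(\left(-576\right) \left(-49\right) - 440766\right) + 473016 = \left(28224 - 440766\right) + 473016 = -412542 + 473016 = 60474$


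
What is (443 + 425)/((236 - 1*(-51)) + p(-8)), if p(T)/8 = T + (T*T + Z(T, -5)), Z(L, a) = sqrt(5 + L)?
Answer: 212660/180139 - 6944*I*sqrt(3)/540417 ≈ 1.1805 - 0.022256*I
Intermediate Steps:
p(T) = 8*T + 8*T**2 + 8*sqrt(5 + T) (p(T) = 8*(T + (T*T + sqrt(5 + T))) = 8*(T + (T**2 + sqrt(5 + T))) = 8*(T + T**2 + sqrt(5 + T)) = 8*T + 8*T**2 + 8*sqrt(5 + T))
(443 + 425)/((236 - 1*(-51)) + p(-8)) = (443 + 425)/((236 - 1*(-51)) + (8*(-8) + 8*(-8)**2 + 8*sqrt(5 - 8))) = 868/((236 + 51) + (-64 + 8*64 + 8*sqrt(-3))) = 868/(287 + (-64 + 512 + 8*(I*sqrt(3)))) = 868/(287 + (-64 + 512 + 8*I*sqrt(3))) = 868/(287 + (448 + 8*I*sqrt(3))) = 868/(735 + 8*I*sqrt(3))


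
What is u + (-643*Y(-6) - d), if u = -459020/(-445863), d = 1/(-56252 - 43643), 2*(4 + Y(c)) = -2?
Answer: 2427801636382/754906515 ≈ 3216.0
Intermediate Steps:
Y(c) = -5 (Y(c) = -4 + (1/2)*(-2) = -4 - 1 = -5)
d = -1/99895 (d = 1/(-99895) = -1/99895 ≈ -1.0011e-5)
u = 7780/7557 (u = -459020*(-1/445863) = 7780/7557 ≈ 1.0295)
u + (-643*Y(-6) - d) = 7780/7557 + (-643*(-5) - 1*(-1/99895)) = 7780/7557 + (3215 + 1/99895) = 7780/7557 + 321162426/99895 = 2427801636382/754906515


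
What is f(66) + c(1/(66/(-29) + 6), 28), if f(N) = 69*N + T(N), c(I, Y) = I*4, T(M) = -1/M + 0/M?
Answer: 2705705/594 ≈ 4555.1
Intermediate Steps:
T(M) = -1/M (T(M) = -1/M + 0 = -1/M)
c(I, Y) = 4*I
f(N) = -1/N + 69*N (f(N) = 69*N - 1/N = -1/N + 69*N)
f(66) + c(1/(66/(-29) + 6), 28) = (-1/66 + 69*66) + 4/(66/(-29) + 6) = (-1*1/66 + 4554) + 4/(66*(-1/29) + 6) = (-1/66 + 4554) + 4/(-66/29 + 6) = 300563/66 + 4/(108/29) = 300563/66 + 4*(29/108) = 300563/66 + 29/27 = 2705705/594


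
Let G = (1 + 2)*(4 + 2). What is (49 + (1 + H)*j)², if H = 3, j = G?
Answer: 14641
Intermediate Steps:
G = 18 (G = 3*6 = 18)
j = 18
(49 + (1 + H)*j)² = (49 + (1 + 3)*18)² = (49 + 4*18)² = (49 + 72)² = 121² = 14641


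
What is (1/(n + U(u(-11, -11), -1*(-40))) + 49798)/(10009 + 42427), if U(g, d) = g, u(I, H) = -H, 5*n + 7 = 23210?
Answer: 1158201889/1219556488 ≈ 0.94969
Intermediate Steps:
n = 23203/5 (n = -7/5 + (1/5)*23210 = -7/5 + 4642 = 23203/5 ≈ 4640.6)
(1/(n + U(u(-11, -11), -1*(-40))) + 49798)/(10009 + 42427) = (1/(23203/5 - 1*(-11)) + 49798)/(10009 + 42427) = (1/(23203/5 + 11) + 49798)/52436 = (1/(23258/5) + 49798)*(1/52436) = (5/23258 + 49798)*(1/52436) = (1158201889/23258)*(1/52436) = 1158201889/1219556488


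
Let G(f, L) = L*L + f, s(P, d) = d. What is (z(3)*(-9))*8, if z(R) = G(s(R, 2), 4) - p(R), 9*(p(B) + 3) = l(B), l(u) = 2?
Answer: -1496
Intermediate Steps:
p(B) = -25/9 (p(B) = -3 + (⅑)*2 = -3 + 2/9 = -25/9)
G(f, L) = f + L² (G(f, L) = L² + f = f + L²)
z(R) = 187/9 (z(R) = (2 + 4²) - 1*(-25/9) = (2 + 16) + 25/9 = 18 + 25/9 = 187/9)
(z(3)*(-9))*8 = ((187/9)*(-9))*8 = -187*8 = -1496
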